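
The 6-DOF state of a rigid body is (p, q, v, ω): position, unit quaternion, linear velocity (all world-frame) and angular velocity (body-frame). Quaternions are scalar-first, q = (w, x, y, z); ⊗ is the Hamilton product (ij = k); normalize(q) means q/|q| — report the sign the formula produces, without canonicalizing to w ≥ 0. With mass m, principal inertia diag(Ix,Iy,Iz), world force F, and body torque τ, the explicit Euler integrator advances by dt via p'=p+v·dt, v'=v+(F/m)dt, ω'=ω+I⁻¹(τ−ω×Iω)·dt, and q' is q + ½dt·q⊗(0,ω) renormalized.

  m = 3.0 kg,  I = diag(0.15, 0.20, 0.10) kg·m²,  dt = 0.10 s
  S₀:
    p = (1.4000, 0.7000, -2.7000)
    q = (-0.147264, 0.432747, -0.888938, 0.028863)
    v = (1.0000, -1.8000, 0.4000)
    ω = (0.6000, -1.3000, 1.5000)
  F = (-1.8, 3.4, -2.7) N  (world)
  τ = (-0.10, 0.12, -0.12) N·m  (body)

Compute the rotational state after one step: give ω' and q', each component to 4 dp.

angular accel α = (-1.9667, 0.3750, -0.8100)
ω + α·dt = (0.4033, -1.2625, 1.4190)
q⊗(0,ω) = (-1.4585621, -1.3842435, -0.4403595, -0.2501043)
q' = normalize(q + ½dt·q⊗(0,ω)) = (-0.2190, 0.3616, -0.9061, 0.0163)

ω' = (0.4033, -1.2625, 1.4190)
q' = (-0.2190, 0.3616, -0.9061, 0.0163)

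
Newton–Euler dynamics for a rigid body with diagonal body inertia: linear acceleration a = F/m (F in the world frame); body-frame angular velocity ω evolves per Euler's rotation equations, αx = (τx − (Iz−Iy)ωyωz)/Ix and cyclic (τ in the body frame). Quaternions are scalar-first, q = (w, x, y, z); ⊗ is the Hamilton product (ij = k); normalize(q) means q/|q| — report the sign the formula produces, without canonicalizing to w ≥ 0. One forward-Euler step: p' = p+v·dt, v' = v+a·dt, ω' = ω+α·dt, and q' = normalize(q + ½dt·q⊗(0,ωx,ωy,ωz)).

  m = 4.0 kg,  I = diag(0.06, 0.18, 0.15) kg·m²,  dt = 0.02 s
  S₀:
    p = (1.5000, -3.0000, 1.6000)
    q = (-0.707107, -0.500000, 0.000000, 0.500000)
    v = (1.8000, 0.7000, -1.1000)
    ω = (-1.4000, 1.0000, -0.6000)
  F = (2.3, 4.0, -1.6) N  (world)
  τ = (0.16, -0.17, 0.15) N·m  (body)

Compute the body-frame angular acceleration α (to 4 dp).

α = (2.3667, -0.5244, 2.1200)

ω×(Iω) gyroscopic = (0.0180, -0.0756, -0.1680)
angular accel α = (2.3667, -0.5244, 2.1200)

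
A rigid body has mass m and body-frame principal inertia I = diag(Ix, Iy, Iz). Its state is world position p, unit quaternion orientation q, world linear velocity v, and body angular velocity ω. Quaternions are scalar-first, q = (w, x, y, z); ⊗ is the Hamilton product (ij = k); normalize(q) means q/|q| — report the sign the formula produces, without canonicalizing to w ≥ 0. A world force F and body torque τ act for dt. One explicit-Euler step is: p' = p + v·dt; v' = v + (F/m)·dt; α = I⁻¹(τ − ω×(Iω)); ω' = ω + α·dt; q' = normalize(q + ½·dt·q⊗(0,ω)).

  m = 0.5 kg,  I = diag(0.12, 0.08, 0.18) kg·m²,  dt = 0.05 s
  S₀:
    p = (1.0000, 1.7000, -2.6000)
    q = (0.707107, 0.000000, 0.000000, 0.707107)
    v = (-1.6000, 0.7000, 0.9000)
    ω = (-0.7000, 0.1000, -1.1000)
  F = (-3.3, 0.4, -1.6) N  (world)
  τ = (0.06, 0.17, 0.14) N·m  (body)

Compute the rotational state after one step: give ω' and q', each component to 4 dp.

ω' = (-0.6704, 0.2351, -1.0619)
q' = (0.7262, -0.0141, -0.0106, 0.6873)

angular accel α = (0.5917, 2.7025, 0.7622)
ω + α·dt = (-0.6704, 0.2351, -1.0619)
Hamilton product q⊗(0,ω) = (0.7778177, -0.5656856, -0.4242642, -0.7778177)
q + ½dt·q⊗(0,ω), renormalized = (0.7262, -0.0141, -0.0106, 0.6873)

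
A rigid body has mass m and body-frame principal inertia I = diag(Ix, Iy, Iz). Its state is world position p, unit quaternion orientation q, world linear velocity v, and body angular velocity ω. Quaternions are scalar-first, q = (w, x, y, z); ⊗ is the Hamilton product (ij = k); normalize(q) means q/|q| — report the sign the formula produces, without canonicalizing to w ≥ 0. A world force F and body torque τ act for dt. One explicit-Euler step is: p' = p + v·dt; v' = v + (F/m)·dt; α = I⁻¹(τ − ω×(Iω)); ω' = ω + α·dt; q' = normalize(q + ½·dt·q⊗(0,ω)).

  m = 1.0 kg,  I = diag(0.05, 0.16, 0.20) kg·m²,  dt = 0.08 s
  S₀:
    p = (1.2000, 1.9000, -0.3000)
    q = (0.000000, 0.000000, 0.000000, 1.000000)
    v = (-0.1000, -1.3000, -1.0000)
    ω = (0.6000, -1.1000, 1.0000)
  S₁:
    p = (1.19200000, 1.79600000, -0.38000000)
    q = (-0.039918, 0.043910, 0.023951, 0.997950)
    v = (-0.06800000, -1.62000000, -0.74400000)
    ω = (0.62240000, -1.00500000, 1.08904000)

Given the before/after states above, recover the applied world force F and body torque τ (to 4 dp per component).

F = (0.4000, -4.0000, 3.2000)
τ = (-0.0300, 0.1000, 0.1500)

ω₁ − ω₀ = (0.02240000, 0.09500000, 0.08904000)
ω₀×(Iω₀) = (-0.0440, -0.0900, -0.0726)
τ = I·(Δω/dt) + ω₀×(Iω₀) = (-0.0300, 0.1000, 0.1500)
v₁ − v₀ = (0.03200000, -0.32000000, 0.25600000)
F = m·Δv/dt = (0.4000, -4.0000, 3.2000)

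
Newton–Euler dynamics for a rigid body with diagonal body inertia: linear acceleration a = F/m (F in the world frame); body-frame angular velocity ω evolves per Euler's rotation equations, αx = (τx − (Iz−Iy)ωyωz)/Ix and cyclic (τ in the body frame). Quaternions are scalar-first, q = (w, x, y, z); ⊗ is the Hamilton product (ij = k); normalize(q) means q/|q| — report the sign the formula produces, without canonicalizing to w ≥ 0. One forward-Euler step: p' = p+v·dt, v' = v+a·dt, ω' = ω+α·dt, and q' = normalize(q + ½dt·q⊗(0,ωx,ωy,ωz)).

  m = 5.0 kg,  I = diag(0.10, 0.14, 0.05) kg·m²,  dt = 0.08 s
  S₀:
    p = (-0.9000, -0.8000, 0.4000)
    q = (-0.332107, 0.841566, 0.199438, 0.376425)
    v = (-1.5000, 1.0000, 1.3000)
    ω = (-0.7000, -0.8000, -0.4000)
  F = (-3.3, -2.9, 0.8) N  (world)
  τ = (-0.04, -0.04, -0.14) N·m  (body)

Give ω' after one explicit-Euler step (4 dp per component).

gyro term ω×Iω = (-0.0288, 0.0140, 0.0224)
(τ − ω×Iω)/I = (-0.1120, -0.3857, -3.2480)
ω' = ω + α·dt = (-0.7090, -0.8309, -0.6598)

ω' = (-0.7090, -0.8309, -0.6598)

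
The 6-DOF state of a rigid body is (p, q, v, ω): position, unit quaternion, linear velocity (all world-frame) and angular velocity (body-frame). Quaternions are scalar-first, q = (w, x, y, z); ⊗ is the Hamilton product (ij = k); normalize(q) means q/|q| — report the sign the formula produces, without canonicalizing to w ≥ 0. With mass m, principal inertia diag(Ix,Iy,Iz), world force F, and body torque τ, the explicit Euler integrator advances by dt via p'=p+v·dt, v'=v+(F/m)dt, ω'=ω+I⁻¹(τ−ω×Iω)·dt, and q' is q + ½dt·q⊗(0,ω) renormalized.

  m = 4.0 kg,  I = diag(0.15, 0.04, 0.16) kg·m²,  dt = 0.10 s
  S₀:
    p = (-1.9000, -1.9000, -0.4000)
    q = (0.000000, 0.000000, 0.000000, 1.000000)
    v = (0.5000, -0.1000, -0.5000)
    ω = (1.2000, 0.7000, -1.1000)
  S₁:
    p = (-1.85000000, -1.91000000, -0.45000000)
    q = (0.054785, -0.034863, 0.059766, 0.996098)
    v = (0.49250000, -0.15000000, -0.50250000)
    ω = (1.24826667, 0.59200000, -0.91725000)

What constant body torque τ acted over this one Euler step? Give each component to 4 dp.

τ = (-0.0200, -0.0300, 0.2000)

rate change Δω = (0.04826667, -0.10800000, 0.18275000)
precession coupling = (-0.0924, 0.0132, -0.0924)
applied torque τ = (-0.0200, -0.0300, 0.2000)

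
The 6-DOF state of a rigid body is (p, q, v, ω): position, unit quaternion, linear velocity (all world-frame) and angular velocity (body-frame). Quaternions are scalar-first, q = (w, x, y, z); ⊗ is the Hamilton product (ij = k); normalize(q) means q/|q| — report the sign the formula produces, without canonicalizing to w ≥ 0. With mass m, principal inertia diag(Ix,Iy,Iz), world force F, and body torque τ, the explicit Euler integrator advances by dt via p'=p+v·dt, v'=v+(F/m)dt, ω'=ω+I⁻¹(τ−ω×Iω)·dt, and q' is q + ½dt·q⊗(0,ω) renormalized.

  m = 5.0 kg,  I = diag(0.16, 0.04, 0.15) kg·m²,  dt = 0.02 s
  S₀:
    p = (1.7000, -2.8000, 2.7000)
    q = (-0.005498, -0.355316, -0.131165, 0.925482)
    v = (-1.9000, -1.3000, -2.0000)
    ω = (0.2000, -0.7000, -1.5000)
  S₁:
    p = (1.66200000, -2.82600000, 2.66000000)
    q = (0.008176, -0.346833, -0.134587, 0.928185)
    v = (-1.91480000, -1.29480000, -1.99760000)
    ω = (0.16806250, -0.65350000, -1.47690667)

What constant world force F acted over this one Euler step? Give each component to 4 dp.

Δv = v₁−v₀ = (-0.01480000, 0.00520000, 0.00240000)
F = m·Δv/dt = (-3.7000, 1.3000, 0.6000)

F = (-3.7000, 1.3000, 0.6000)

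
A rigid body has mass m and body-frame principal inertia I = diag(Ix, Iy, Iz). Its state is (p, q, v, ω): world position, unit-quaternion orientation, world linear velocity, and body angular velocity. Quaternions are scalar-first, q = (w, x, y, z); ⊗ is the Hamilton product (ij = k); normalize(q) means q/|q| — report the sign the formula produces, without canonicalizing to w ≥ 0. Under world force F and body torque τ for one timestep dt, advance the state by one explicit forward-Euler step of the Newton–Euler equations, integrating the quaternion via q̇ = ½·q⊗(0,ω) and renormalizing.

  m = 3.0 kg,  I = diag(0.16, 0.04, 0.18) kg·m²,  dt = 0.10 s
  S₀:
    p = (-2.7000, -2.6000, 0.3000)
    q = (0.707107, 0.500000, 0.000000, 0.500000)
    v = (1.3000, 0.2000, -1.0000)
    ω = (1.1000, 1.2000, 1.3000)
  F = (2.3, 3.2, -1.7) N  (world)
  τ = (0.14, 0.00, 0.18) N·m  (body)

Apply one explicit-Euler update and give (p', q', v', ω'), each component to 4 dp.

p' = (-2.5700, -2.5800, 0.2000)
q' = (0.6436, 0.5062, 0.0372, 0.5729)
v' = (1.3767, 0.3067, -1.0567)
ω' = (1.0510, 1.2715, 1.4880)

precession coupling ω×(Iω) = (0.2184, -0.0286, -0.1584)
α = I⁻¹(τ − ω×Iω) = (-0.4900, 0.7150, 1.8800)
new body rate ω' = (1.0510, 1.2715, 1.4880)
Hamilton product q⊗(0,ω) = (-1.2000000, 0.1778177, 0.7485284, 1.5192391)
q + ½dt·q⊗(0,ω), renormalized = (0.6436, 0.5062, 0.0372, 0.5729)
new position p' = (-2.5700, -2.5800, 0.2000)
v + (F/m)dt = (1.3767, 0.3067, -1.0567)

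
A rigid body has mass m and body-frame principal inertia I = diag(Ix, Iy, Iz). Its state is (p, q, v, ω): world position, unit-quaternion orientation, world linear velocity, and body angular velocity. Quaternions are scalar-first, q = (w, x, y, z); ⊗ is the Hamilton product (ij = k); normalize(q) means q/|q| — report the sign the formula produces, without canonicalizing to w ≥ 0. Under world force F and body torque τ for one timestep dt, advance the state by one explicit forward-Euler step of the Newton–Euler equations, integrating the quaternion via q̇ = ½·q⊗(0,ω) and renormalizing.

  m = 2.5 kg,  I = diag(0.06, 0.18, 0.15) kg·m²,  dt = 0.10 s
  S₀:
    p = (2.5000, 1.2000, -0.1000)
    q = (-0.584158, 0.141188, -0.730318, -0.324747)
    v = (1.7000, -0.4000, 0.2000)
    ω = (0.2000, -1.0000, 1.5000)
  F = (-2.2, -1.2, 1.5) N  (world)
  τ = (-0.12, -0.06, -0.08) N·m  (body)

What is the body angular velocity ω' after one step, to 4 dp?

gyro term ω×Iω = (0.0450, -0.0270, -0.0240)
(τ − ω×Iω)/I = (-2.7500, -0.1833, -0.3733)
new body rate ω' = (-0.0750, -1.0183, 1.4627)

ω' = (-0.0750, -1.0183, 1.4627)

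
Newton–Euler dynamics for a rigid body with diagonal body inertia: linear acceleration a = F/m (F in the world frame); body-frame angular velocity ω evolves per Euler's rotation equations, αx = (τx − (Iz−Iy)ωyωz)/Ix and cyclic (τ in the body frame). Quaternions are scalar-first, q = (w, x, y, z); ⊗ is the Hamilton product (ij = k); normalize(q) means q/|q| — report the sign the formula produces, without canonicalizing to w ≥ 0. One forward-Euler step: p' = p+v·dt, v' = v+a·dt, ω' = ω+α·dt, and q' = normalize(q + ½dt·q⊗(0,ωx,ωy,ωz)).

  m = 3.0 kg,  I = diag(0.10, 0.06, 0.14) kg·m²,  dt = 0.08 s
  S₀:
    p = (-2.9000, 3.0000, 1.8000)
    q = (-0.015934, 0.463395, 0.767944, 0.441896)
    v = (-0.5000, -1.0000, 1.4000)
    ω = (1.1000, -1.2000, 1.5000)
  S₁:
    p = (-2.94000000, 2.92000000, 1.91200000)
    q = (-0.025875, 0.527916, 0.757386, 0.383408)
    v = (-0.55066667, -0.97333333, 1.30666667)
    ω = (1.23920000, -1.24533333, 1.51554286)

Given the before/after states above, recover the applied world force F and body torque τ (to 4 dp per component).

F = (-1.9000, 1.0000, -3.5000)
τ = (0.0300, -0.1000, 0.0800)

Δω = ω₁−ω₀ = (0.13920000, -0.04533333, 0.01554286)
applied torque τ = (0.0300, -0.1000, 0.0800)
v₁ − v₀ = (-0.05066667, 0.02666667, -0.09333333)
m·(v₁−v₀)/dt = (-1.9000, 1.0000, -3.5000)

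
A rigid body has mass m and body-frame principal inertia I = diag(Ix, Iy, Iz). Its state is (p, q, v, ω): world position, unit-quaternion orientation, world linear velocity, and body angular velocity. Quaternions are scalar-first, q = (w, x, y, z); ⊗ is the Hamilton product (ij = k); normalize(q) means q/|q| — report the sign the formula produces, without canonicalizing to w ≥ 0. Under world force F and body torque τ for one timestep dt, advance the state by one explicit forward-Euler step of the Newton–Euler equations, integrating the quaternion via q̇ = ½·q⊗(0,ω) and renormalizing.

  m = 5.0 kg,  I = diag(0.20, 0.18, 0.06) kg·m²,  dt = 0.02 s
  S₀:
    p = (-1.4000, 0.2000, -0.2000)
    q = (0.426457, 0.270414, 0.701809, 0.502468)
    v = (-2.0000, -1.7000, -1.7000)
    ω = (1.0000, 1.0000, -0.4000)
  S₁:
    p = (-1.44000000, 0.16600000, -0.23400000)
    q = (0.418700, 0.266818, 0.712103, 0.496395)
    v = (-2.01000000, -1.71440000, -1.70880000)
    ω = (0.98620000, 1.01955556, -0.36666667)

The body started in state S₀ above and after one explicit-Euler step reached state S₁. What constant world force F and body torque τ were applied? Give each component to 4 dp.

F = (-2.5000, -3.6000, -2.2000)
τ = (-0.0900, 0.1200, 0.0800)

Δv = v₁−v₀ = (-0.01000000, -0.01440000, -0.00880000)
applied force F = (-2.5000, -3.6000, -2.2000)
rate change Δω = (-0.01380000, 0.01955556, 0.03333333)
gyro term ω₀×Iω₀ = (0.0480, -0.0560, -0.0200)
τ = I·(Δω/dt) + ω₀×(Iω₀) = (-0.0900, 0.1200, 0.0800)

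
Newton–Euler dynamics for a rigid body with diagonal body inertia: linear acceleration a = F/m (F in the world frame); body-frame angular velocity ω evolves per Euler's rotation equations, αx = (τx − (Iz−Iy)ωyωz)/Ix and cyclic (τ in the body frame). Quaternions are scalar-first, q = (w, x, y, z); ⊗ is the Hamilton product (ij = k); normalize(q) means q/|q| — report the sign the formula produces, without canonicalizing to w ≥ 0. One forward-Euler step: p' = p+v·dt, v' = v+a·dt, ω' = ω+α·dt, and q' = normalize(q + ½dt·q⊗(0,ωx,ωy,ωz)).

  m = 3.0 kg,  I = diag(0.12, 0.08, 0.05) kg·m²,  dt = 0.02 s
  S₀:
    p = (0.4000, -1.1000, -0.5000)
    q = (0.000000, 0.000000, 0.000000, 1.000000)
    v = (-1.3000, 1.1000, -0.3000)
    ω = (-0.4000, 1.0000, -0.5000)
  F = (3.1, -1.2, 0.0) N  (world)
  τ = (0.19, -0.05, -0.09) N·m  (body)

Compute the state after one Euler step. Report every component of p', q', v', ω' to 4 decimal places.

p' = (0.3740, -1.0780, -0.5060)
q' = (0.0050, -0.0100, -0.0040, 0.9999)
v' = (-1.2793, 1.0920, -0.3000)
ω' = (-0.3708, 0.9840, -0.5424)

a = F/m = (1.0333, -0.4000, 0.0000)
new position p' = (0.3740, -1.0780, -0.5060)
v' = v + a·dt = (-1.2793, 1.0920, -0.3000)
angular accel α = (1.4583, -0.8000, -2.1200)
new body rate ω' = (-0.3708, 0.9840, -0.5424)
Hamilton product q⊗(0,ω) = (0.5000000, -1.0000000, -0.4000000, 0.0000000)
q' = normalize(q + ½dt·q⊗(0,ω)) = (0.0050, -0.0100, -0.0040, 0.9999)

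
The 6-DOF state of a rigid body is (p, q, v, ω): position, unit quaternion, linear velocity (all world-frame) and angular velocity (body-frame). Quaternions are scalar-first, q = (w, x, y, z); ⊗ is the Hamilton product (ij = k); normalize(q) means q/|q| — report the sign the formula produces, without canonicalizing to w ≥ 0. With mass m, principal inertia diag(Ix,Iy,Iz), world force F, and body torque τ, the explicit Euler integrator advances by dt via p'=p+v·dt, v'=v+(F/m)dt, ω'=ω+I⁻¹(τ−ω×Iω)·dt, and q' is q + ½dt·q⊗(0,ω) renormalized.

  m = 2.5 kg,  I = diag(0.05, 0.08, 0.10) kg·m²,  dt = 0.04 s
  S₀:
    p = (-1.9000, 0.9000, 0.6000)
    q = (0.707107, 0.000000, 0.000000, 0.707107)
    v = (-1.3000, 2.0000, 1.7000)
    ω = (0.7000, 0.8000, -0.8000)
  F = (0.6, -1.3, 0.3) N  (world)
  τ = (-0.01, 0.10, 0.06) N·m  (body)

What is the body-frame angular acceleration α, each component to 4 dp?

α = (0.0560, 0.9000, 0.4320)

ω×(Iω) gyroscopic = (-0.0128, 0.0280, 0.0168)
angular accel α = (0.0560, 0.9000, 0.4320)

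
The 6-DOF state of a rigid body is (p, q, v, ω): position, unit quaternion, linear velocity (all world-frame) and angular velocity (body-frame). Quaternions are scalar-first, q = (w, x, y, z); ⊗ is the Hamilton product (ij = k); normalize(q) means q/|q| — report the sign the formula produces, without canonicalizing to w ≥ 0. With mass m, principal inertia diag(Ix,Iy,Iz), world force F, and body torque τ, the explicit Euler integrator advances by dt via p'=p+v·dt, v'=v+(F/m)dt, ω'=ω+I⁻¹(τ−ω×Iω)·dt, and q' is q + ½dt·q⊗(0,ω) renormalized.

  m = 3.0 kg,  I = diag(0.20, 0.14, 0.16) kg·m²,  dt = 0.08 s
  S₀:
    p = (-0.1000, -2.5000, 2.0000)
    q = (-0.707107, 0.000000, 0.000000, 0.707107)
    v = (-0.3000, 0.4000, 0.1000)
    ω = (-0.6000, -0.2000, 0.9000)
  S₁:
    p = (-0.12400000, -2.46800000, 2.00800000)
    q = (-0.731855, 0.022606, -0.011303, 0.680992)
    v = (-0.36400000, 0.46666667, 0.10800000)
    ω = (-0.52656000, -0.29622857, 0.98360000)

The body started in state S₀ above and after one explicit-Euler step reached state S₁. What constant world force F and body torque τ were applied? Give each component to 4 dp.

F = (-2.4000, 2.5000, 0.3000)
τ = (0.1800, -0.1900, 0.1600)

rate change Δω = (0.07344000, -0.09622857, 0.08360000)
gyro term ω₀×Iω₀ = (-0.0036, -0.0216, -0.0072)
τ = I·(Δω/dt) + ω₀×(Iω₀) = (0.1800, -0.1900, 0.1600)
v₁ − v₀ = (-0.06400000, 0.06666667, 0.00800000)
m·(v₁−v₀)/dt = (-2.4000, 2.5000, 0.3000)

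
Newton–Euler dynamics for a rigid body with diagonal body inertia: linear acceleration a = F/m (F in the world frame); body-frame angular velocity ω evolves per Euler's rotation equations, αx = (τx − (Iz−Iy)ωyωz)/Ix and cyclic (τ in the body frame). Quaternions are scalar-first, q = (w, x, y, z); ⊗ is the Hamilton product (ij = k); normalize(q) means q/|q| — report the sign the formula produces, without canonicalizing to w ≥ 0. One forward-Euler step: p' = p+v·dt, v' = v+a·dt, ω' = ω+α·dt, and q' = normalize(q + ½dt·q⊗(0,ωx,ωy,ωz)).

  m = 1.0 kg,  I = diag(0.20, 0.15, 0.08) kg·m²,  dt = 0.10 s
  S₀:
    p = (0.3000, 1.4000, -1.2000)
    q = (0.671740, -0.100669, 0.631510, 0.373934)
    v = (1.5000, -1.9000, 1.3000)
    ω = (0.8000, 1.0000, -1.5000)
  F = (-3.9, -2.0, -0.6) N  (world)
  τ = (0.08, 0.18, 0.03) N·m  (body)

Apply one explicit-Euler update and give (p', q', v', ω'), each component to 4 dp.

α = I⁻¹(τ − ω×Iω) = (-0.1250, 2.1600, 0.8750)
new body rate ω' = (0.7875, 1.2160, -1.4125)
2q̇ = q⊗(0,ω) = (0.0099262, -0.7838070, 0.8198837, -1.6134870)
q + ½dt·q⊗(0,ω), renormalized = (0.6690, -0.1392, 0.6693, 0.2918)
new position p' = (0.4500, 1.2100, -1.0700)
new velocity v' = (1.1100, -2.1000, 1.2400)

p' = (0.4500, 1.2100, -1.0700)
q' = (0.6690, -0.1392, 0.6693, 0.2918)
v' = (1.1100, -2.1000, 1.2400)
ω' = (0.7875, 1.2160, -1.4125)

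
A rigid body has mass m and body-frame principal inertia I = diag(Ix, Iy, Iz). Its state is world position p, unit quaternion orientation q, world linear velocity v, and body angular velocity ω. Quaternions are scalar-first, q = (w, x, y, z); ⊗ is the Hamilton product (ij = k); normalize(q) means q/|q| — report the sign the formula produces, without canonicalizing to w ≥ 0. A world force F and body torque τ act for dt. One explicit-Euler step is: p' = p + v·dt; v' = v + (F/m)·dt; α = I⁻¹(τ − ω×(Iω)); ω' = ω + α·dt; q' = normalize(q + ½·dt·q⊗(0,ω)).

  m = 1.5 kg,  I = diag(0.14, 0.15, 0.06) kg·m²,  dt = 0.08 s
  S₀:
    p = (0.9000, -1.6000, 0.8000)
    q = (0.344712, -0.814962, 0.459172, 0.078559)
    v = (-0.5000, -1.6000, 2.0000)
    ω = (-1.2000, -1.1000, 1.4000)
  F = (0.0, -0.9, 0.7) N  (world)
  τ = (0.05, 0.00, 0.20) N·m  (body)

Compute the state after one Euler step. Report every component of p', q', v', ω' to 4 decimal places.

p' = (0.8600, -1.7280, 0.9600)
q' = (0.3202, -0.7994, 0.4841, 0.1552)
v' = (-0.5000, -1.6480, 2.0373)
ω' = (-1.2506, -1.0283, 1.6491)

precession coupling ω×(Iω) = (0.1386, -0.1344, 0.0132)
(τ − ω×Iω)/I = (-0.6329, 0.8960, 3.1133)
ω + α·dt = (-1.2506, -1.0283, 1.6491)
2q̇ = q⊗(0,ω) = (-0.5828478, 0.3156013, 0.6674928, 1.9300614)
q + ½dt·q⊗(0,ω), renormalized = (0.3202, -0.7994, 0.4841, 0.1552)
a = F/m = (0.0000, -0.6000, 0.4667)
p + v·dt = (0.8600, -1.7280, 0.9600)
v + (F/m)dt = (-0.5000, -1.6480, 2.0373)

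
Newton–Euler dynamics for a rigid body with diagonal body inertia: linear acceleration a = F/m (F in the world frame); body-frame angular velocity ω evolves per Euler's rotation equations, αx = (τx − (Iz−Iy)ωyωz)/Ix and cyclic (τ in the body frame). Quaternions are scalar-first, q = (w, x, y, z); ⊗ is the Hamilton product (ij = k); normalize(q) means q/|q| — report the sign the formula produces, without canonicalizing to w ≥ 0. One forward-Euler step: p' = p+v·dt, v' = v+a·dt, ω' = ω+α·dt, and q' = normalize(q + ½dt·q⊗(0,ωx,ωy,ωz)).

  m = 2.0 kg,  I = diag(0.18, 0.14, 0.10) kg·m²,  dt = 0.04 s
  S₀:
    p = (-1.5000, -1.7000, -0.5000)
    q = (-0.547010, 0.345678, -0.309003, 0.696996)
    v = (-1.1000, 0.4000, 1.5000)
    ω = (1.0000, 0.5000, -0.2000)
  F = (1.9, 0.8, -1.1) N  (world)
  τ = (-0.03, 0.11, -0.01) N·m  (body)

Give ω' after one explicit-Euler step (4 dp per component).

ω×(Iω) gyroscopic = (0.0040, -0.0160, -0.0200)
α = I⁻¹(τ − ω×Iω) = (-0.1889, 0.9000, 0.1000)
new body rate ω' = (0.9924, 0.5360, -0.1960)

ω' = (0.9924, 0.5360, -0.1960)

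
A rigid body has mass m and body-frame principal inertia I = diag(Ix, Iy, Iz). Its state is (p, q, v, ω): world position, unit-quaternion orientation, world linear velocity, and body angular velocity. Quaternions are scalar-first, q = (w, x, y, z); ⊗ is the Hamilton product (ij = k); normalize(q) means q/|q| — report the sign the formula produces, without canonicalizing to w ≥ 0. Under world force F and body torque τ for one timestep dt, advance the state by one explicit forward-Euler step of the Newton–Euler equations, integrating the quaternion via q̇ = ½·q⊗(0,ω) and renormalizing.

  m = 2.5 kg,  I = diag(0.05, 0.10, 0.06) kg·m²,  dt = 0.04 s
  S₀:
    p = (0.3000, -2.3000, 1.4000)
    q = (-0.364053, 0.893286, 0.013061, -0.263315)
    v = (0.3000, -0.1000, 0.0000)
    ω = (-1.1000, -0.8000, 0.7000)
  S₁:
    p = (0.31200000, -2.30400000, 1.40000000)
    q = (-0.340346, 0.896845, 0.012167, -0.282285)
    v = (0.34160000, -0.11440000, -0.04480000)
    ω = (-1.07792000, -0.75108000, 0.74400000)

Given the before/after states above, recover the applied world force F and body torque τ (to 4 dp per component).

F = (2.6000, -0.9000, -2.8000)
τ = (0.0500, 0.1300, 0.1100)

velocity change Δv = (0.04160000, -0.01440000, -0.04480000)
F = m·Δv/dt = (2.6000, -0.9000, -2.8000)
Δω = ω₁−ω₀ = (0.02208000, 0.04892000, 0.04400000)
gyro term ω₀×Iω₀ = (0.0224, 0.0077, 0.0440)
τ = I·(Δω/dt) + ω₀×(Iω₀) = (0.0500, 0.1300, 0.1100)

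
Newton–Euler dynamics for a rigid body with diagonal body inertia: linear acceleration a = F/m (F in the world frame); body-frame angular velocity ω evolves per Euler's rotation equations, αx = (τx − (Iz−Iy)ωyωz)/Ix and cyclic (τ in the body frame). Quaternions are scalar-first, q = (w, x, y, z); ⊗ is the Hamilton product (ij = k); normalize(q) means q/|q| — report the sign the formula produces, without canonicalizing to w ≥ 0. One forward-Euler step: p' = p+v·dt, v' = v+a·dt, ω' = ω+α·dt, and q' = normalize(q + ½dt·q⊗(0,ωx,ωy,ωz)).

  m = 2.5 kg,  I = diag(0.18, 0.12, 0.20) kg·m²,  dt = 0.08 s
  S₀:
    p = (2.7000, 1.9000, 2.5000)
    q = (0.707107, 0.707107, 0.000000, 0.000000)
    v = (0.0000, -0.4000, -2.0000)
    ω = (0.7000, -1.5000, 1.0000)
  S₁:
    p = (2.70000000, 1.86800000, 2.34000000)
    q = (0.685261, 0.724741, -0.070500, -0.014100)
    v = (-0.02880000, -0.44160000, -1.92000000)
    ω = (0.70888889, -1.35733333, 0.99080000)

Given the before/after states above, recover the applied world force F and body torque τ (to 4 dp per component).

F = (-0.9000, -1.3000, 2.5000)
τ = (-0.1000, 0.2000, 0.0400)

Δv = v₁−v₀ = (-0.02880000, -0.04160000, 0.08000000)
F = m·Δv/dt = (-0.9000, -1.3000, 2.5000)
rate change Δω = (0.00888889, 0.14266667, -0.00920000)
ω₀×(Iω₀) = (-0.1200, -0.0140, 0.0630)
applied torque τ = (-0.1000, 0.2000, 0.0400)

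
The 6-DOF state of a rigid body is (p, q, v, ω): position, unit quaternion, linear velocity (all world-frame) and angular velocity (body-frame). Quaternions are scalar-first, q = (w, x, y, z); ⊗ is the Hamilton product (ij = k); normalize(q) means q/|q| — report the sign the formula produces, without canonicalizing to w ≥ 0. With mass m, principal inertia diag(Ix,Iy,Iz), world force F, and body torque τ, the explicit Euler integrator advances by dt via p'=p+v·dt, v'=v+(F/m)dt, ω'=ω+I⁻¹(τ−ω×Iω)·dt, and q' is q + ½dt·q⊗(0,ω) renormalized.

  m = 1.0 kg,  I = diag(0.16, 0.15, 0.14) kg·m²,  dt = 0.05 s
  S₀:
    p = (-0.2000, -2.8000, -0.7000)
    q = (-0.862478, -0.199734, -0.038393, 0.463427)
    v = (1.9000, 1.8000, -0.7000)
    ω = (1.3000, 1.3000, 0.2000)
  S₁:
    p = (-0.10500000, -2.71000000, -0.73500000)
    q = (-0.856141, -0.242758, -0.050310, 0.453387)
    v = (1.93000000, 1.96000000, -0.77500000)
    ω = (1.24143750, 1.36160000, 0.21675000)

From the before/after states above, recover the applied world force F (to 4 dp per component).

F = (0.6000, 3.2000, -1.5000)

Δv = v₁−v₀ = (0.03000000, 0.16000000, -0.07500000)
applied force F = (0.6000, 3.2000, -1.5000)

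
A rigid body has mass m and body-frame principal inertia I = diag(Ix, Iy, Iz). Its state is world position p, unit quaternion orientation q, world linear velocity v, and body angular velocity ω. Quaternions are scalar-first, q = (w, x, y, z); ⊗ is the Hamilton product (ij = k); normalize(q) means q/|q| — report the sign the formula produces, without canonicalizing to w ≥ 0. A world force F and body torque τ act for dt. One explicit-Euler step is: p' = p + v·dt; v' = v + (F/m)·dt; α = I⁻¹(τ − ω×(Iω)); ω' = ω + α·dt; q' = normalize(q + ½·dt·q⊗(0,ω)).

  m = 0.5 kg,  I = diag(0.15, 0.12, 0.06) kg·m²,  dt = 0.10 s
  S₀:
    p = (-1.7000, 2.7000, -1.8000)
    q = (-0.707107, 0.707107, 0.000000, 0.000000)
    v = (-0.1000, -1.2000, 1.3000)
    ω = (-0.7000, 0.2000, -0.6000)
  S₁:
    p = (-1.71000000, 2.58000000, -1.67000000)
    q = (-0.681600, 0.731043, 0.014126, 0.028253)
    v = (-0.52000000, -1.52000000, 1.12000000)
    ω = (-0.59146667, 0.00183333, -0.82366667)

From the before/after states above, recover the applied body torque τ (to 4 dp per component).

τ = (0.1700, -0.2000, -0.1300)

ω₁ − ω₀ = (0.10853333, -0.19816667, -0.22366667)
gyro term ω₀×Iω₀ = (0.0072, 0.0378, 0.0042)
I·α + gyro = (0.1700, -0.2000, -0.1300)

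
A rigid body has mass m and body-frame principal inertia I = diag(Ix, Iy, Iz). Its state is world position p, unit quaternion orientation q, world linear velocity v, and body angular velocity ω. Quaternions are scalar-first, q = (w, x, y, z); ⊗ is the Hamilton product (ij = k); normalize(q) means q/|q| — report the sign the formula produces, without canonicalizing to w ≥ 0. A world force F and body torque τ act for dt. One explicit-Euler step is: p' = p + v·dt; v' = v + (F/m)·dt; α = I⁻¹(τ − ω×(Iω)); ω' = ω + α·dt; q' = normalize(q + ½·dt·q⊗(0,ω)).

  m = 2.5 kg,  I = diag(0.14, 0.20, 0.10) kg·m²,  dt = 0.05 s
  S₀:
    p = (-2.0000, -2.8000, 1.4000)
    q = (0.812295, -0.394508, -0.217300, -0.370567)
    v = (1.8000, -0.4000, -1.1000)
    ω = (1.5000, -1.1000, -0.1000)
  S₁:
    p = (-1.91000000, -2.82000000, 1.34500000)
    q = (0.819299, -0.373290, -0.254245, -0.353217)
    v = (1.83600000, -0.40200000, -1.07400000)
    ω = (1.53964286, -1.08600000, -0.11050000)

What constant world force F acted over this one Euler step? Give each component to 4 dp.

v₁ − v₀ = (0.03600000, -0.00200000, 0.02600000)
m·(v₁−v₀)/dt = (1.8000, -0.1000, 1.3000)

F = (1.8000, -0.1000, 1.3000)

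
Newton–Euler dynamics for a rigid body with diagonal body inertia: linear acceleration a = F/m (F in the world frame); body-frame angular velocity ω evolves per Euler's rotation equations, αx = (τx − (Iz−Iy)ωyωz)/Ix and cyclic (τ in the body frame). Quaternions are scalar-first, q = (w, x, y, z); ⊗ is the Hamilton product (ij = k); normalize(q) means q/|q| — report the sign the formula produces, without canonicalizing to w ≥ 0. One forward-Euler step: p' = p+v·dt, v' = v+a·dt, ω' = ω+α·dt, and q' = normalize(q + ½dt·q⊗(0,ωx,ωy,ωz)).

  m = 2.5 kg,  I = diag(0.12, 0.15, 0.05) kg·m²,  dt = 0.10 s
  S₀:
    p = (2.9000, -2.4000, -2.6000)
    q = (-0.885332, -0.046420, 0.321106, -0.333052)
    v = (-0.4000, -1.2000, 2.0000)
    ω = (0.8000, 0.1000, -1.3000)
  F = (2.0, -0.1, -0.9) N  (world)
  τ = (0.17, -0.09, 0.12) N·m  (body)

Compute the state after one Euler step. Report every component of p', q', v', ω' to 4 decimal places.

p' = (2.8600, -2.5200, -2.4000)
q' = (-0.9041, -0.1007, 0.2995, -0.2877)
v' = (-0.3200, -1.2040, 1.9640)
ω' = (0.9308, 0.0885, -1.0648)

α = I⁻¹(τ − ω×Iω) = (1.3083, -0.1147, 2.3520)
ω' = ω + α·dt = (0.9308, 0.0885, -1.0648)
2q̇ = q⊗(0,ω) = (-0.4279422, -1.0923982, -0.4153208, 0.8894048)
q' = normalize(q + ½dt·q⊗(0,ω)) = (-0.9041, -0.1007, 0.2995, -0.2877)
a = F/m = (0.8000, -0.0400, -0.3600)
p' = p + v·dt = (2.8600, -2.5200, -2.4000)
v' = v + a·dt = (-0.3200, -1.2040, 1.9640)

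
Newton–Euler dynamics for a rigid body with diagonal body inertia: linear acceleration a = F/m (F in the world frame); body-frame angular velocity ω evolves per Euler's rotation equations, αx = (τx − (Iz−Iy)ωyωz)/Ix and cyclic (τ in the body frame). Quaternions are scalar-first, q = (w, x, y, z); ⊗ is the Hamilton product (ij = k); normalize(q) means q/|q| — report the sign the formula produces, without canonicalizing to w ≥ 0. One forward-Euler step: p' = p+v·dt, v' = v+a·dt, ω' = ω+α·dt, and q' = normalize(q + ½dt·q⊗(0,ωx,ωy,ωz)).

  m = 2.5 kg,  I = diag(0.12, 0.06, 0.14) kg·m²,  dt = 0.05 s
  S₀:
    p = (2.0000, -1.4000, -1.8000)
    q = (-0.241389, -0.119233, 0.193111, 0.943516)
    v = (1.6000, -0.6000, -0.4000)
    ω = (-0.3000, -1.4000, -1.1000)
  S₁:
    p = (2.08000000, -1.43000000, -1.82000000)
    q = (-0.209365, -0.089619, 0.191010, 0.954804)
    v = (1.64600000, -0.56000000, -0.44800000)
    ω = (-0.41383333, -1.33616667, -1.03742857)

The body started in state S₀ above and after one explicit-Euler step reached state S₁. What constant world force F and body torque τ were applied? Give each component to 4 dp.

F = (2.3000, 2.0000, -2.4000)
τ = (-0.1500, 0.0700, 0.1500)

velocity change Δv = (0.04600000, 0.04000000, -0.04800000)
m·(v₁−v₀)/dt = (2.3000, 2.0000, -2.4000)
ω₁ − ω₀ = (-0.11383333, 0.06383333, 0.06257143)
gyro term ω₀×Iω₀ = (0.1232, -0.0066, -0.0252)
τ = I·(Δω/dt) + ω₀×(Iω₀) = (-0.1500, 0.0700, 0.1500)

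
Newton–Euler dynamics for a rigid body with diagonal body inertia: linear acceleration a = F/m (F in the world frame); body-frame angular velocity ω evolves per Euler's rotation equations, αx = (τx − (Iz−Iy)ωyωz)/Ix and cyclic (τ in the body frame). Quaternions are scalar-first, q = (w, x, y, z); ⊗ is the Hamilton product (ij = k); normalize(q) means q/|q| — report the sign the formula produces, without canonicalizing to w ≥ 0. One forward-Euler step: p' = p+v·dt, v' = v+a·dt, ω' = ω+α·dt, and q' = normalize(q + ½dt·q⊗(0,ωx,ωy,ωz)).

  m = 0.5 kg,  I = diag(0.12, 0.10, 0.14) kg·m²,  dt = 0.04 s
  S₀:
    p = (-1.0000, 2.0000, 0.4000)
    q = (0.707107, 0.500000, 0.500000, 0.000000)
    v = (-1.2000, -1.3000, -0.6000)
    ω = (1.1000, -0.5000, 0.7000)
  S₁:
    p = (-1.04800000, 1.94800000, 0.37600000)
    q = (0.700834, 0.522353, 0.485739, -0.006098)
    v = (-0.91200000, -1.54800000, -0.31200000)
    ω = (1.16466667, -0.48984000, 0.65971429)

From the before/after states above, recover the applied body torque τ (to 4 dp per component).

rate change Δω = (0.06466667, 0.01016000, -0.04028571)
precession coupling = (-0.0140, -0.0154, 0.0110)
I·α + gyro = (0.1800, 0.0100, -0.1300)

τ = (0.1800, 0.0100, -0.1300)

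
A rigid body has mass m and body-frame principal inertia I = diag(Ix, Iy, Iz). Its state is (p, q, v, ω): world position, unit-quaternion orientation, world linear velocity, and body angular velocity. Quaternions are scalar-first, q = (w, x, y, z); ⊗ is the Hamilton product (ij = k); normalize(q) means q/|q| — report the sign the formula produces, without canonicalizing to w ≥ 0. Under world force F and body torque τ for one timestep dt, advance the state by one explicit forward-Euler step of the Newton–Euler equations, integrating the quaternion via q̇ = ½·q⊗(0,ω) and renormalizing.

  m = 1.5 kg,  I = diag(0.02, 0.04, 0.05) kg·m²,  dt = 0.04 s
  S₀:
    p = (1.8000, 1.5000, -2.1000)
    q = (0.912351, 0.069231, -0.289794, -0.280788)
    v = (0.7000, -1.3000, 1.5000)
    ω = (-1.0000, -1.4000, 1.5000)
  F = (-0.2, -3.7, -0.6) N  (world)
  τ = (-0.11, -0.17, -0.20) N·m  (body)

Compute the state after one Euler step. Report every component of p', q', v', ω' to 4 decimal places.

precession coupling ω×(Iω) = (-0.0210, 0.0450, 0.0280)
angular accel α = (-4.4500, -5.3750, -4.5600)
ω + α·dt = (-1.1780, -1.6150, 1.3176)
2q̇ = q⊗(0,ω) = (0.0847014, -1.7401452, -1.1003499, 0.9818091)
q' = normalize(q + ½dt·q⊗(0,ω)) = (0.9131, 0.0344, -0.3115, -0.2609)
p + v·dt = (1.8280, 1.4480, -2.0400)
v' = v + a·dt = (0.6947, -1.3987, 1.4840)

p' = (1.8280, 1.4480, -2.0400)
q' = (0.9131, 0.0344, -0.3115, -0.2609)
v' = (0.6947, -1.3987, 1.4840)
ω' = (-1.1780, -1.6150, 1.3176)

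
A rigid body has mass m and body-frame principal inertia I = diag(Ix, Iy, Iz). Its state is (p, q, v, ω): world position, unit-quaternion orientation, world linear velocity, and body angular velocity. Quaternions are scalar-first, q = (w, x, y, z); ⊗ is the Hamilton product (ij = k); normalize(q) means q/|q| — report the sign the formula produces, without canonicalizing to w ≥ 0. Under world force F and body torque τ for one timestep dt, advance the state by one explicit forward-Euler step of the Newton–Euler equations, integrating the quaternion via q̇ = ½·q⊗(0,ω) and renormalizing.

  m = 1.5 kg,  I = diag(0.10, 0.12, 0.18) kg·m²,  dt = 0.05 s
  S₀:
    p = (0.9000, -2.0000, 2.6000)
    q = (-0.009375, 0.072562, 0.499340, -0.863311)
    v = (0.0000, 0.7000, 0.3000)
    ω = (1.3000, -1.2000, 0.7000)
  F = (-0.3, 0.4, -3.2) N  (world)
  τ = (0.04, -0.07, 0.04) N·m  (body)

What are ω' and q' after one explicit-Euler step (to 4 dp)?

ω' = (1.3452, -1.1988, 0.7198)
q' = (0.0183, 0.0550, 0.4698, -0.8809)

(τ − ω×Iω)/I = (0.9040, 0.0233, 0.3956)
new body rate ω' = (1.3452, -1.1988, 0.7198)
q⊗(0,ω) = (1.1091951, -0.6986227, -1.1618477, -0.7427789)
q' = normalize(q + ½dt·q⊗(0,ω)) = (0.0183, 0.0550, 0.4698, -0.8809)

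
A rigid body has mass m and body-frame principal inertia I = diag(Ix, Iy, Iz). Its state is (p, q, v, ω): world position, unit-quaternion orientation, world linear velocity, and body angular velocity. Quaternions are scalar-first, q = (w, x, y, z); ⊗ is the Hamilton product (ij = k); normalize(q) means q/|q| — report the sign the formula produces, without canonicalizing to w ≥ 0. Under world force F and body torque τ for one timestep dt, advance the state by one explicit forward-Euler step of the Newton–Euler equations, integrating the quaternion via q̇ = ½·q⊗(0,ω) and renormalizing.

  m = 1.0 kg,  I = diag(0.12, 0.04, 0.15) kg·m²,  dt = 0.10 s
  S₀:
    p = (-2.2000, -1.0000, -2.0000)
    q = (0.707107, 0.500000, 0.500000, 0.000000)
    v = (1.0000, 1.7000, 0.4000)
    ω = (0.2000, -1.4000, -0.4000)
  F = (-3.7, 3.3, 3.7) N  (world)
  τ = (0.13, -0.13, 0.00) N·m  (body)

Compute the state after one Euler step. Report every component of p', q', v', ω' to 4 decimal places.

p' = (-2.1000, -0.8300, -1.9600)
q' = (0.7351, 0.4957, 0.4593, -0.0540)
v' = (0.6300, 2.0300, 0.7700)
ω' = (0.2570, -1.7310, -0.4149)

angular accel α = (0.5700, -3.3100, -0.1493)
ω' = ω + α·dt = (0.2570, -1.7310, -0.4149)
q⊗(0,ω) = (0.6000000, -0.0585786, -0.7899498, -1.0828428)
updated quaternion q' = (0.7351, 0.4957, 0.4593, -0.0540)
p' = p + v·dt = (-2.1000, -0.8300, -1.9600)
new velocity v' = (0.6300, 2.0300, 0.7700)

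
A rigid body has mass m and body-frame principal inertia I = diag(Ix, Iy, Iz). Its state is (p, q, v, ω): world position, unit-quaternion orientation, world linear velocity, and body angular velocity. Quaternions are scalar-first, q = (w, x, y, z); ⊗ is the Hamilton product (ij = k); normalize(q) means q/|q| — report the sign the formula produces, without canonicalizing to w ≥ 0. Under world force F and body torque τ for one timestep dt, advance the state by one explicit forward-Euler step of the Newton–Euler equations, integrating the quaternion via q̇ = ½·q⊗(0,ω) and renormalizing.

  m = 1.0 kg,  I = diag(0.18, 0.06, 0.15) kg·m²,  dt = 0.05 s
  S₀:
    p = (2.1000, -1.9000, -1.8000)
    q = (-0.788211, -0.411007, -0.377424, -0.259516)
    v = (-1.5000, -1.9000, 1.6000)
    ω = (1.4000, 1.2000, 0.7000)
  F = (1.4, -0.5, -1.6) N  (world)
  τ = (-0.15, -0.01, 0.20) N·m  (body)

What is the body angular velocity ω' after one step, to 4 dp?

ω' = (1.3373, 1.1672, 0.8339)

α = I⁻¹(τ − ω×Iω) = (-1.2533, -0.6567, 2.6773)
ω + α·dt = (1.3373, 1.1672, 0.8339)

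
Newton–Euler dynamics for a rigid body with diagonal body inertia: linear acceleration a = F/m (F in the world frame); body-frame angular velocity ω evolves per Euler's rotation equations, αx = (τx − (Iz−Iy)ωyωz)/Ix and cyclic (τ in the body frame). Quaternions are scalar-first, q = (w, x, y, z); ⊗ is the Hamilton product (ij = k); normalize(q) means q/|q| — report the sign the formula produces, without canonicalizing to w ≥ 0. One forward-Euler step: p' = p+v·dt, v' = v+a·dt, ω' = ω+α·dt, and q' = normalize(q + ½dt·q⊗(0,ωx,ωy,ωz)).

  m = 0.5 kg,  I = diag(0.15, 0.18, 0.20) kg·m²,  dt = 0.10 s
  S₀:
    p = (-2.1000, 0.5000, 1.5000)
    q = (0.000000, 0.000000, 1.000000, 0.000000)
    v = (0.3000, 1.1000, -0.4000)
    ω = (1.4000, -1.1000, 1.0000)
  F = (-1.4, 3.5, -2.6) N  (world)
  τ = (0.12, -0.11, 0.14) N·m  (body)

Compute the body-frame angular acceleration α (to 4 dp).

ω×(Iω) gyroscopic = (-0.0220, -0.0700, -0.0462)
α = I⁻¹(τ − ω×Iω) = (0.9467, -0.2222, 0.9310)

α = (0.9467, -0.2222, 0.9310)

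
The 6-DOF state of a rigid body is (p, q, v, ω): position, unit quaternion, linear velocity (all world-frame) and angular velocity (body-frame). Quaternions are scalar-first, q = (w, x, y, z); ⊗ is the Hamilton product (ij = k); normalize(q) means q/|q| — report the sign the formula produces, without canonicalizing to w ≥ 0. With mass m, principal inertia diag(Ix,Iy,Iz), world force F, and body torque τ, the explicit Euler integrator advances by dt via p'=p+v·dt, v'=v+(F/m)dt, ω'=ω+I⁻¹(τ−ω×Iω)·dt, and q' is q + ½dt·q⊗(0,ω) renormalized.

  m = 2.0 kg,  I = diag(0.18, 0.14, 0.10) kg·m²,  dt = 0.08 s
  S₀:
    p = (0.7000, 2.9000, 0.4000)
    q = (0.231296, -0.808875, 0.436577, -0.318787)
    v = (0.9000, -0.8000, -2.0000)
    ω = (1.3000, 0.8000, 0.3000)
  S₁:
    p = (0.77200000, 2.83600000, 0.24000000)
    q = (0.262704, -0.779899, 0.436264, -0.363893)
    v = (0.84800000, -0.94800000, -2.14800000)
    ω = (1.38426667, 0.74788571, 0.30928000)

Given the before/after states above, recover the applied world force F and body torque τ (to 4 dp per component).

Δω = ω₁−ω₀ = (0.08426667, -0.05211429, 0.00928000)
applied torque τ = (0.1800, -0.0600, -0.0300)
Δv = v₁−v₀ = (-0.05200000, -0.14800000, -0.14800000)
F = m·Δv/dt = (-1.3000, -3.7000, -3.7000)

F = (-1.3000, -3.7000, -3.7000)
τ = (0.1800, -0.0600, -0.0300)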